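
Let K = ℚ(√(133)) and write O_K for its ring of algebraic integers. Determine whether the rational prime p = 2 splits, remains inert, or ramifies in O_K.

d = 133 ≡ 1 (mod 4), so O_K = ℤ[(1+√133)/2] and disc(K) = d = 133.
2 ∤ 133, so 2 is unramified.
d ≡ 5 (mod 8); the supplementary law gives 2 inert.

inert — (2) stays prime in O_K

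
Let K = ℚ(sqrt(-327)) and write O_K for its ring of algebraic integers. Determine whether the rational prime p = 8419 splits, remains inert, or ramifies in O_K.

8419 splits in O_K

-327 mod 4 = 1, hence disc K = -327 and O_K = ℤ[(1+√-327)/2].
8419 ∤ -327, so 8419 is unramified.
Legendre symbol by Euler's criterion: (-327/8419) ≡ (-327)^4209 ≡ 1 (mod 8419), i.e. (-327/8419) = 1.
d is a quadratic residue mod p, hence 8419 splits in O_K.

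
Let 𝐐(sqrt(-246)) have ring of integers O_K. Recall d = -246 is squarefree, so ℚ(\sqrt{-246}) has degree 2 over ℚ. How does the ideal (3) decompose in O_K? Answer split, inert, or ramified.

Since -246 ≢ 1 mod 4, the ring of integers is ℤ[√-246] with discriminant 4·(-246) = -984.
disc(K) = -984 = 3·(-328), so p = 3 is ramified.

ramifies in O_K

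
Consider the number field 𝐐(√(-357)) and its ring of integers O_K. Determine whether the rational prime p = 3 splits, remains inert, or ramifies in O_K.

d = -357 ≡ 3 (mod 4), so O_K = ℤ[√-357] and disc(K) = 4d = -1428.
3 divides disc(K) = -1428, so 3 ramifies.

ramifies in O_K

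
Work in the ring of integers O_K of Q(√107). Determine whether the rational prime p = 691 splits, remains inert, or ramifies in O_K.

Since 107 ≢ 1 mod 4, the ring of integers is ℤ[√107] with discriminant 4·107 = 428.
691 ∤ 428, so 691 is unramified.
Euler's criterion: 107^345 mod 691 = 690. Thus (107|691) = -1.
d is a non-residue mod p, hence 691 remains inert in O_K.

p is inert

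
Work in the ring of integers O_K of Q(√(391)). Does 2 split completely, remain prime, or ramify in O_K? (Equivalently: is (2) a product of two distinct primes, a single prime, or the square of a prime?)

ramified — (2) = 𝔭²

391 mod 4 = 3, hence disc K = 4·391 = 1564 and O_K = ℤ[√391].
2 divides disc(K) = 1564, so 2 ramifies.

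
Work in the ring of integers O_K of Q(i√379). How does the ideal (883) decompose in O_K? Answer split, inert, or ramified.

883 splits in O_K

-379 mod 4 = 1, hence disc K = -379 and O_K = ℤ[(1+√-379)/2].
883 ∤ -379, so 883 is unramified.
Legendre symbol by Euler's criterion: (-379/883) ≡ (-379)^441 ≡ 1 (mod 883), i.e. (-379/883) = 1.
(-379/883) = 1, so 883 splits.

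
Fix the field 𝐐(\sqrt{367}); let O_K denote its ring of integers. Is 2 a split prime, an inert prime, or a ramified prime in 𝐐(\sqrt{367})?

p ramifies

d = 367 ≡ 3 (mod 4), so O_K = ℤ[√367] and disc(K) = 4d = 1468.
2 divides disc(K) = 1468, so 2 ramifies.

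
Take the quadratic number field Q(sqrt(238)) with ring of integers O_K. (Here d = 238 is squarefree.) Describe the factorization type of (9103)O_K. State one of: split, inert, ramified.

split

Since 238 ≢ 1 mod 4, the ring of integers is ℤ[√238] with discriminant 4·238 = 952.
9103 ∤ 952, so 9103 is unramified.
(238/9103) = 238^4551 mod 9103 = 1, giving Legendre symbol 1.
d is a quadratic residue mod p, hence 9103 splits in O_K.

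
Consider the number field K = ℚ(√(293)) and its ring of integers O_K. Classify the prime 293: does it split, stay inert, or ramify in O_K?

293 is ramified

Since 293 ≡ 1 mod 4, the ring of integers is ℤ[(1+√293)/2] with discriminant 293.
293 divides disc(K) = 293, so 293 ramifies.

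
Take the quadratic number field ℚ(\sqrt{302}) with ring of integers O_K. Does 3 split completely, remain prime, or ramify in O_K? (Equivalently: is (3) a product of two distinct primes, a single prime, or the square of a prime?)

Since 302 ≢ 1 mod 4, the ring of integers is ℤ[√302] with discriminant 4·302 = 1208.
3 ∤ 1208, so 3 is unramified.
Euler's criterion: 302^1 mod 3 = 2. Thus (302|3) = -1.
(302/3) = -1, so 3 is inert.

3 remains inert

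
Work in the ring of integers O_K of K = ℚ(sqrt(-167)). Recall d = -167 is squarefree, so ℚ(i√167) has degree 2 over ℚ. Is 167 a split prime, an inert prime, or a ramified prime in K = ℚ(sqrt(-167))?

Since -167 ≡ 1 mod 4, the ring of integers is ℤ[(1+√-167)/2] with discriminant -167.
167 divides disc(K) = -167, so 167 ramifies.

ramified — (167) = 𝔭²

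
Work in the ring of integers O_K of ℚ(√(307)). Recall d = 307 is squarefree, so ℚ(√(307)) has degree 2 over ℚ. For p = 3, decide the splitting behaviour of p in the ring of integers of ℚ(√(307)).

p splits

Since 307 ≢ 1 mod 4, the ring of integers is ℤ[√307] with discriminant 4·307 = 1228.
Since gcd(3, 1228) = 1 the prime 3 does not ramify.
Compute (307/3) via Euler: 1^((3-1)/2) mod 3 = 1, so (307/3) = 1.
(307/3) = 1, so 3 splits.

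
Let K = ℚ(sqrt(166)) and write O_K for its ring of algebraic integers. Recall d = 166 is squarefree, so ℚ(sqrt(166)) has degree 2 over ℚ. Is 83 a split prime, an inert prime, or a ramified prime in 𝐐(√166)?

Since 166 ≢ 1 mod 4, the ring of integers is ℤ[√166] with discriminant 4·166 = 664.
83 divides disc(K) = 664, so 83 ramifies.

ramifies in O_K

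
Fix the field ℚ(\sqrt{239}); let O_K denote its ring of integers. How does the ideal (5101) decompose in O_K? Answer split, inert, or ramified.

239 mod 4 = 3, hence disc K = 4·239 = 956 and O_K = ℤ[√239].
5101 ∤ 956, so 5101 is unramified.
Legendre symbol by Euler's criterion: (239/5101) ≡ 239^2550 ≡ 5100 (mod 5101), i.e. (239/5101) = -1.
d is a non-residue mod p, hence 5101 remains inert in O_K.

p is inert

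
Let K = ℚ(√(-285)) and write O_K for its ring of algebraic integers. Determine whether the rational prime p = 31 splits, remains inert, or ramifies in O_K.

d = -285 ≡ 3 (mod 4), so O_K = ℤ[√-285] and disc(K) = 4d = -1140.
31 ∤ -1140, so 31 is unramified.
Legendre symbol by Euler's criterion: (-285/31) ≡ (-285)^15 ≡ 1 (mod 31), i.e. (-285/31) = 1.
d is a quadratic residue mod p, hence 31 splits in O_K.

p splits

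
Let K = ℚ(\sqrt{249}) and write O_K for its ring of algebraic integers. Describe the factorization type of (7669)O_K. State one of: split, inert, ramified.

splits completely

Since 249 ≡ 1 mod 4, the ring of integers is ℤ[(1+√249)/2] with discriminant 249.
disc(K) = 249 is not divisible by 7669; 7669 is unramified.
Euler's criterion: 249^3834 mod 7669 = 1. Thus (249|7669) = 1.
(249/7669) = 1, so 7669 splits.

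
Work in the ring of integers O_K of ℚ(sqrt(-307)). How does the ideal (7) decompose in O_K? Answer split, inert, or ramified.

Since -307 ≡ 1 mod 4, the ring of integers is ℤ[(1+√-307)/2] with discriminant -307.
7 ∤ -307, so 7 is unramified.
Legendre symbol by Euler's criterion: (-307/7) ≡ (-307)^3 ≡ 1 (mod 7), i.e. (-307/7) = 1.
Legendre symbol 1 ⇒ 7 is split.

p splits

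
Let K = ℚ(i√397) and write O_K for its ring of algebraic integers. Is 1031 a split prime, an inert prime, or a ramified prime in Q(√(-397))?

inert — (1031) stays prime in O_K

-397 mod 4 = 3, hence disc K = 4·(-397) = -1588 and O_K = ℤ[√-397].
Since gcd(1031, -1588) = 1 the prime 1031 does not ramify.
Compute (-397/1031) via Euler: 634^((1031-1)/2) mod 1031 = 1030, so (-397/1031) = -1.
(-397/1031) = -1, so 1031 is inert.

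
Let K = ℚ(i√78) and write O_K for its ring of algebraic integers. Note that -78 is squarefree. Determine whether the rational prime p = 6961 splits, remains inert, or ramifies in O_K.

Since -78 ≢ 1 mod 4, the ring of integers is ℤ[√-78] with discriminant 4·(-78) = -312.
6961 ∤ -312, so 6961 is unramified.
(-78/6961) = 6883^3480 mod 6961 = 6960, giving Legendre symbol -1.
d is a non-residue mod p, hence 6961 remains inert in O_K.

remains prime (inert)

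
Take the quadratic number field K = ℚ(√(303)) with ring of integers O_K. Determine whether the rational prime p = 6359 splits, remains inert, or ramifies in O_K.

d = 303 ≡ 3 (mod 4), so O_K = ℤ[√303] and disc(K) = 4d = 1212.
6359 ∤ 1212, so 6359 is unramified.
Compute (303/6359) via Euler: 303^((6359-1)/2) mod 6359 = 1, so (303/6359) = 1.
Legendre symbol 1 ⇒ 6359 is split.

p splits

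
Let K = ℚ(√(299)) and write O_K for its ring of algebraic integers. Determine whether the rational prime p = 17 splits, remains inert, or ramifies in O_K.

299 mod 4 = 3, hence disc K = 4·299 = 1196 and O_K = ℤ[√299].
Since gcd(17, 1196) = 1 the prime 17 does not ramify.
Legendre symbol by Euler's criterion: (299/17) ≡ 299^8 ≡ 16 (mod 17), i.e. (299/17) = -1.
d is a non-residue mod p, hence 17 remains inert in O_K.

inert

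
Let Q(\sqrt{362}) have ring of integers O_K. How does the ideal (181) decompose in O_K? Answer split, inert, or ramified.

d = 362 ≡ 2 (mod 4), so O_K = ℤ[√362] and disc(K) = 4d = 1448.
181 divides disc(K) = 1448, so 181 ramifies.

181 is ramified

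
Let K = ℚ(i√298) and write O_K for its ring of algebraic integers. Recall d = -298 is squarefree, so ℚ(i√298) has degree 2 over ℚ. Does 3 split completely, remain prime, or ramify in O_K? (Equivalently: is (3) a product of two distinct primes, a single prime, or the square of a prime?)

remains prime (inert)

Since -298 ≢ 1 mod 4, the ring of integers is ℤ[√-298] with discriminant 4·(-298) = -1192.
disc(K) = -1192 is not divisible by 3; 3 is unramified.
Euler's criterion: (-298)^1 mod 3 = 2. Thus (-298|3) = -1.
d is a non-residue mod p, hence 3 remains inert in O_K.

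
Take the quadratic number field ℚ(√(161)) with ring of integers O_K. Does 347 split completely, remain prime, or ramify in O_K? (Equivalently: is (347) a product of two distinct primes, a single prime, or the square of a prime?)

p splits

Since 161 ≡ 1 mod 4, the ring of integers is ℤ[(1+√161)/2] with discriminant 161.
disc(K) = 161 is not divisible by 347; 347 is unramified.
Euler's criterion: 161^173 mod 347 = 1. Thus (161|347) = 1.
Legendre symbol 1 ⇒ 347 is split.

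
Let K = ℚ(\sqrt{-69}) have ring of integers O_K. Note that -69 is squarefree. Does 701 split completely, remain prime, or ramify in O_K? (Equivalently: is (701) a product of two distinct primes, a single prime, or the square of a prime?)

split

-69 mod 4 = 3, hence disc K = 4·(-69) = -276 and O_K = ℤ[√-69].
701 ∤ -276, so 701 is unramified.
Compute (-69/701) via Euler: 632^((701-1)/2) mod 701 = 1, so (-69/701) = 1.
Legendre symbol 1 ⇒ 701 is split.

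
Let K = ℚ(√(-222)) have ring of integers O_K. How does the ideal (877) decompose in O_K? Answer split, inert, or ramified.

Since -222 ≢ 1 mod 4, the ring of integers is ℤ[√-222] with discriminant 4·(-222) = -888.
877 ∤ -888, so 877 is unramified.
Compute (-222/877) via Euler: 655^((877-1)/2) mod 877 = 876, so (-222/877) = -1.
Legendre symbol -1 ⇒ 877 is inert.

inert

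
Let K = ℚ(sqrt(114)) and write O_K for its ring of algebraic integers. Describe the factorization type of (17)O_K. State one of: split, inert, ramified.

inert — (17) stays prime in O_K

114 mod 4 = 2, hence disc K = 4·114 = 456 and O_K = ℤ[√114].
Since gcd(17, 456) = 1 the prime 17 does not ramify.
Compute (114/17) via Euler: 12^((17-1)/2) mod 17 = 16, so (114/17) = -1.
d is a non-residue mod p, hence 17 remains inert in O_K.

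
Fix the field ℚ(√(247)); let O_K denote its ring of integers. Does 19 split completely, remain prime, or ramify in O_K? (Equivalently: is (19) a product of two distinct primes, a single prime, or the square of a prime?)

ramifies in O_K

247 mod 4 = 3, hence disc K = 4·247 = 988 and O_K = ℤ[√247].
disc(K) = 988 = 19·52, so p = 19 is ramified.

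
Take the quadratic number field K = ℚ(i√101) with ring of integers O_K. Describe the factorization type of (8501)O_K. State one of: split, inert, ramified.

d = -101 ≡ 3 (mod 4), so O_K = ℤ[√-101] and disc(K) = 4d = -404.
8501 ∤ -404, so 8501 is unramified.
Legendre symbol by Euler's criterion: (-101/8501) ≡ (-101)^4250 ≡ 1 (mod 8501), i.e. (-101/8501) = 1.
(-101/8501) = 1, so 8501 splits.

split — (8501) = 𝔭₁𝔭₂ with 𝔭₁ ≠ 𝔭₂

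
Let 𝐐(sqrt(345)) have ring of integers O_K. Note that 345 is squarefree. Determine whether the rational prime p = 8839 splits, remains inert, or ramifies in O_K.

8839 remains inert

345 mod 4 = 1, hence disc K = 345 and O_K = ℤ[(1+√345)/2].
8839 ∤ 345, so 8839 is unramified.
Compute (345/8839) via Euler: 345^((8839-1)/2) mod 8839 = 8838, so (345/8839) = -1.
d is a non-residue mod p, hence 8839 remains inert in O_K.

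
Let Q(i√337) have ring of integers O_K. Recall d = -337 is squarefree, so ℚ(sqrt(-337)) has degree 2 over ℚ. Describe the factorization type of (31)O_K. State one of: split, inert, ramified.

split

d = -337 ≡ 3 (mod 4), so O_K = ℤ[√-337] and disc(K) = 4d = -1348.
Since gcd(31, -1348) = 1 the prime 31 does not ramify.
Compute (-337/31) via Euler: 4^((31-1)/2) mod 31 = 1, so (-337/31) = 1.
(-337/31) = 1, so 31 splits.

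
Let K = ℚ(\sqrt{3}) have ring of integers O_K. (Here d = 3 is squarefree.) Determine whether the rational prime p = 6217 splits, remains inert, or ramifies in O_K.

3 mod 4 = 3, hence disc K = 4·3 = 12 and O_K = ℤ[√3].
Since gcd(6217, 12) = 1 the prime 6217 does not ramify.
(3/6217) = 3^3108 mod 6217 = 1, giving Legendre symbol 1.
Legendre symbol 1 ⇒ 6217 is split.

split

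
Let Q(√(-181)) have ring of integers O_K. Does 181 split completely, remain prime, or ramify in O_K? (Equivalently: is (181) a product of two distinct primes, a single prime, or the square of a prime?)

ramified — (181) = 𝔭²

d = -181 ≡ 3 (mod 4), so O_K = ℤ[√-181] and disc(K) = 4d = -724.
disc(K) = -724 = 181·(-4), so p = 181 is ramified.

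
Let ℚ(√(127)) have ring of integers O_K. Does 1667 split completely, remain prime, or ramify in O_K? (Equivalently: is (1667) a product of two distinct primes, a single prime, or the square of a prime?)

Since 127 ≢ 1 mod 4, the ring of integers is ℤ[√127] with discriminant 4·127 = 508.
disc(K) = 508 is not divisible by 1667; 1667 is unramified.
(127/1667) = 127^833 mod 1667 = 1666, giving Legendre symbol -1.
(127/1667) = -1, so 1667 is inert.

inert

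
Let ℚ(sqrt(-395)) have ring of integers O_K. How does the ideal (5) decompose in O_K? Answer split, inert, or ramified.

d = -395 ≡ 1 (mod 4), so O_K = ℤ[(1+√-395)/2] and disc(K) = d = -395.
disc(K) = -395 = 5·(-79), so p = 5 is ramified.

ramified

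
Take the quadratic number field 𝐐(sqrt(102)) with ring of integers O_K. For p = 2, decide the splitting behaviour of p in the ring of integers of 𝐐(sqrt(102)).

2 is ramified

102 mod 4 = 2, hence disc K = 4·102 = 408 and O_K = ℤ[√102].
disc(K) = 408 = 2·204, so p = 2 is ramified.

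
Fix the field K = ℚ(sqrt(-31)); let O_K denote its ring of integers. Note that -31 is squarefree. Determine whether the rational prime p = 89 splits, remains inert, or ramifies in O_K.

inert

d = -31 ≡ 1 (mod 4), so O_K = ℤ[(1+√-31)/2] and disc(K) = d = -31.
disc(K) = -31 is not divisible by 89; 89 is unramified.
(-31/89) = 58^44 mod 89 = 88, giving Legendre symbol -1.
Legendre symbol -1 ⇒ 89 is inert.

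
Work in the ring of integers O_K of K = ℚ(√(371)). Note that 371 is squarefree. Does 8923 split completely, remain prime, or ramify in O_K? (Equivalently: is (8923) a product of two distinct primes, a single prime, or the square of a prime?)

d = 371 ≡ 3 (mod 4), so O_K = ℤ[√371] and disc(K) = 4d = 1484.
disc(K) = 1484 is not divisible by 8923; 8923 is unramified.
Euler's criterion: 371^4461 mod 8923 = 8922. Thus (371|8923) = -1.
Legendre symbol -1 ⇒ 8923 is inert.

8923 remains inert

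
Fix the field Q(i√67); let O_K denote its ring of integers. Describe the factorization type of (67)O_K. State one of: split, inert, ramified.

d = -67 ≡ 1 (mod 4), so O_K = ℤ[(1+√-67)/2] and disc(K) = d = -67.
disc(K) = -67 = 67·(-1), so p = 67 is ramified.

ramifies in O_K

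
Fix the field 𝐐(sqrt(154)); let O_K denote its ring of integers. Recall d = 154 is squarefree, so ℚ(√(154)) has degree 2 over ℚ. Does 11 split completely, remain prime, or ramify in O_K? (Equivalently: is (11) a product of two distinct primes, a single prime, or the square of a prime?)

ramifies in O_K

Since 154 ≢ 1 mod 4, the ring of integers is ℤ[√154] with discriminant 4·154 = 616.
disc(K) = 616 = 11·56, so p = 11 is ramified.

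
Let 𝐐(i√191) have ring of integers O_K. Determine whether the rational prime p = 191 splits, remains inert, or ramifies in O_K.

-191 mod 4 = 1, hence disc K = -191 and O_K = ℤ[(1+√-191)/2].
191 divides disc(K) = -191, so 191 ramifies.

p ramifies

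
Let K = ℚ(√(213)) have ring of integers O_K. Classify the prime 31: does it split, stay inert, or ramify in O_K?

inert — (31) stays prime in O_K

213 mod 4 = 1, hence disc K = 213 and O_K = ℤ[(1+√213)/2].
31 ∤ 213, so 31 is unramified.
Legendre symbol by Euler's criterion: (213/31) ≡ 213^15 ≡ 30 (mod 31), i.e. (213/31) = -1.
(213/31) = -1, so 31 is inert.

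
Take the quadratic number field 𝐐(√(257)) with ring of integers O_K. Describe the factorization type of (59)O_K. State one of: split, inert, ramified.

splits completely

257 mod 4 = 1, hence disc K = 257 and O_K = ℤ[(1+√257)/2].
Since gcd(59, 257) = 1 the prime 59 does not ramify.
Euler's criterion: 257^29 mod 59 = 1. Thus (257|59) = 1.
Legendre symbol 1 ⇒ 59 is split.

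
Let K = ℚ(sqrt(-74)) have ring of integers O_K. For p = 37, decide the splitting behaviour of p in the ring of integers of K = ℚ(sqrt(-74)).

p ramifies

-74 mod 4 = 2, hence disc K = 4·(-74) = -296 and O_K = ℤ[√-74].
37 divides disc(K) = -296, so 37 ramifies.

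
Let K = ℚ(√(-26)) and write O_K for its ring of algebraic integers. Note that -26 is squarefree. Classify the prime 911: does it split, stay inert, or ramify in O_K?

911 remains inert

d = -26 ≡ 2 (mod 4), so O_K = ℤ[√-26] and disc(K) = 4d = -104.
disc(K) = -104 is not divisible by 911; 911 is unramified.
Legendre symbol by Euler's criterion: (-26/911) ≡ (-26)^455 ≡ 910 (mod 911), i.e. (-26/911) = -1.
(-26/911) = -1, so 911 is inert.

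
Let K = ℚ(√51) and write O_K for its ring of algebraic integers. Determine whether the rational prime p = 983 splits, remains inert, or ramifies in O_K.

Since 51 ≢ 1 mod 4, the ring of integers is ℤ[√51] with discriminant 4·51 = 204.
disc(K) = 204 is not divisible by 983; 983 is unramified.
Euler's criterion: 51^491 mod 983 = 982. Thus (51|983) = -1.
(51/983) = -1, so 983 is inert.

inert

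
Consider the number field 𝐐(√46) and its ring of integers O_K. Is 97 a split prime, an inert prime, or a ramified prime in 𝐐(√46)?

97 remains inert

46 mod 4 = 2, hence disc K = 4·46 = 184 and O_K = ℤ[√46].
Since gcd(97, 184) = 1 the prime 97 does not ramify.
(46/97) = 46^48 mod 97 = 96, giving Legendre symbol -1.
Legendre symbol -1 ⇒ 97 is inert.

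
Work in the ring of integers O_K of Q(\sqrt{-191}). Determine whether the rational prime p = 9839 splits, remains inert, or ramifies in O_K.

p splits

Since -191 ≡ 1 mod 4, the ring of integers is ℤ[(1+√-191)/2] with discriminant -191.
disc(K) = -191 is not divisible by 9839; 9839 is unramified.
Compute (-191/9839) via Euler: 9648^((9839-1)/2) mod 9839 = 1, so (-191/9839) = 1.
d is a quadratic residue mod p, hence 9839 splits in O_K.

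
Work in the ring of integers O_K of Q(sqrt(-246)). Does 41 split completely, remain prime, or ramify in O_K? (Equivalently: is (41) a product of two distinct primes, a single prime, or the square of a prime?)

-246 mod 4 = 2, hence disc K = 4·(-246) = -984 and O_K = ℤ[√-246].
41 divides disc(K) = -984, so 41 ramifies.

ramifies in O_K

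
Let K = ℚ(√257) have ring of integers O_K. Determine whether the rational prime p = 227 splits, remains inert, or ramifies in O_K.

Since 257 ≡ 1 mod 4, the ring of integers is ℤ[(1+√257)/2] with discriminant 257.
disc(K) = 257 is not divisible by 227; 227 is unramified.
Euler's criterion: 257^113 mod 227 = 1. Thus (257|227) = 1.
Legendre symbol 1 ⇒ 227 is split.

split — (227) = 𝔭₁𝔭₂ with 𝔭₁ ≠ 𝔭₂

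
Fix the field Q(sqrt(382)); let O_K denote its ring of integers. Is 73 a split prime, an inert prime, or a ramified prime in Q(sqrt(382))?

Since 382 ≢ 1 mod 4, the ring of integers is ℤ[√382] with discriminant 4·382 = 1528.
73 ∤ 1528, so 73 is unramified.
Euler's criterion: 382^36 mod 73 = 72. Thus (382|73) = -1.
d is a non-residue mod p, hence 73 remains inert in O_K.

73 remains inert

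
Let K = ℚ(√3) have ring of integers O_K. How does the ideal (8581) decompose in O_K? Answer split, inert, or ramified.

3 mod 4 = 3, hence disc K = 4·3 = 12 and O_K = ℤ[√3].
Since gcd(8581, 12) = 1 the prime 8581 does not ramify.
(3/8581) = 3^4290 mod 8581 = 1, giving Legendre symbol 1.
(3/8581) = 1, so 8581 splits.

split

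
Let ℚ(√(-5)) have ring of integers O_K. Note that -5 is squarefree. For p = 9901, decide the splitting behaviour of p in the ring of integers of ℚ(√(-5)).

p splits

d = -5 ≡ 3 (mod 4), so O_K = ℤ[√-5] and disc(K) = 4d = -20.
disc(K) = -20 is not divisible by 9901; 9901 is unramified.
Euler's criterion: (-5)^4950 mod 9901 = 1. Thus (-5|9901) = 1.
Legendre symbol 1 ⇒ 9901 is split.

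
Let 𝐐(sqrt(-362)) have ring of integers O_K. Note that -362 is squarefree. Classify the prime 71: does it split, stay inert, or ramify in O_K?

p splits

-362 mod 4 = 2, hence disc K = 4·(-362) = -1448 and O_K = ℤ[√-362].
disc(K) = -1448 is not divisible by 71; 71 is unramified.
Legendre symbol by Euler's criterion: (-362/71) ≡ (-362)^35 ≡ 1 (mod 71), i.e. (-362/71) = 1.
Legendre symbol 1 ⇒ 71 is split.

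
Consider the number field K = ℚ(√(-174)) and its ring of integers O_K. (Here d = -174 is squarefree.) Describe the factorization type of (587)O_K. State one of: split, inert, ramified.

d = -174 ≡ 2 (mod 4), so O_K = ℤ[√-174] and disc(K) = 4d = -696.
587 ∤ -696, so 587 is unramified.
Legendre symbol by Euler's criterion: (-174/587) ≡ (-174)^293 ≡ 1 (mod 587), i.e. (-174/587) = 1.
(-174/587) = 1, so 587 splits.

split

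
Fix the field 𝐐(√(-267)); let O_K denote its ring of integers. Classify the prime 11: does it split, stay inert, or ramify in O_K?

remains prime (inert)

-267 mod 4 = 1, hence disc K = -267 and O_K = ℤ[(1+√-267)/2].
disc(K) = -267 is not divisible by 11; 11 is unramified.
Legendre symbol by Euler's criterion: (-267/11) ≡ (-267)^5 ≡ 10 (mod 11), i.e. (-267/11) = -1.
d is a non-residue mod p, hence 11 remains inert in O_K.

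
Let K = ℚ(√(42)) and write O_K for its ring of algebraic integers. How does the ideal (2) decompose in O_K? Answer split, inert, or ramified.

42 mod 4 = 2, hence disc K = 4·42 = 168 and O_K = ℤ[√42].
2 divides disc(K) = 168, so 2 ramifies.

2 is ramified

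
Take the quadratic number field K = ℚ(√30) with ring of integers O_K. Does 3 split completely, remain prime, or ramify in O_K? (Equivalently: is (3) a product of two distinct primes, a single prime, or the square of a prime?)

Since 30 ≢ 1 mod 4, the ring of integers is ℤ[√30] with discriminant 4·30 = 120.
3 divides disc(K) = 120, so 3 ramifies.

ramifies in O_K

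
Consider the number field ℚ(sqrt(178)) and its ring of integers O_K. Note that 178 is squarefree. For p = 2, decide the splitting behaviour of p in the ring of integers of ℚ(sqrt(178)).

d = 178 ≡ 2 (mod 4), so O_K = ℤ[√178] and disc(K) = 4d = 712.
disc(K) = 712 = 2·356, so p = 2 is ramified.

p ramifies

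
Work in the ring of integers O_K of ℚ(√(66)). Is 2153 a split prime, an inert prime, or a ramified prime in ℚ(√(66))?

2153 splits in O_K

66 mod 4 = 2, hence disc K = 4·66 = 264 and O_K = ℤ[√66].
disc(K) = 264 is not divisible by 2153; 2153 is unramified.
Euler's criterion: 66^1076 mod 2153 = 1. Thus (66|2153) = 1.
(66/2153) = 1, so 2153 splits.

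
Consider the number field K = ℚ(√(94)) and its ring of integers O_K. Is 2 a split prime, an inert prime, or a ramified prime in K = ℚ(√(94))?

ramified — (2) = 𝔭²

d = 94 ≡ 2 (mod 4), so O_K = ℤ[√94] and disc(K) = 4d = 376.
Ramification test: 2 | 376. The prime 2 ramifies in K.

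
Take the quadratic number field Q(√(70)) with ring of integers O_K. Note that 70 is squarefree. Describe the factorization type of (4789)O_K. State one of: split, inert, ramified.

4789 remains inert

Since 70 ≢ 1 mod 4, the ring of integers is ℤ[√70] with discriminant 4·70 = 280.
disc(K) = 280 is not divisible by 4789; 4789 is unramified.
Legendre symbol by Euler's criterion: (70/4789) ≡ 70^2394 ≡ 4788 (mod 4789), i.e. (70/4789) = -1.
d is a non-residue mod p, hence 4789 remains inert in O_K.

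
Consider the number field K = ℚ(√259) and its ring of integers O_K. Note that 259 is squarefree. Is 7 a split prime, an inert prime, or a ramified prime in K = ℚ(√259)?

d = 259 ≡ 3 (mod 4), so O_K = ℤ[√259] and disc(K) = 4d = 1036.
disc(K) = 1036 = 7·148, so p = 7 is ramified.

7 is ramified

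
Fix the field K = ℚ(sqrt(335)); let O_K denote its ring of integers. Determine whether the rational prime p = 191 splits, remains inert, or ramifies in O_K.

335 mod 4 = 3, hence disc K = 4·335 = 1340 and O_K = ℤ[√335].
disc(K) = 1340 is not divisible by 191; 191 is unramified.
Legendre symbol by Euler's criterion: (335/191) ≡ 335^95 ≡ 1 (mod 191), i.e. (335/191) = 1.
(335/191) = 1, so 191 splits.

split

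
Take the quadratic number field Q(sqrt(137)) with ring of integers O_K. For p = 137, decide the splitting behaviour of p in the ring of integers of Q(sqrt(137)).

d = 137 ≡ 1 (mod 4), so O_K = ℤ[(1+√137)/2] and disc(K) = d = 137.
137 divides disc(K) = 137, so 137 ramifies.

137 is ramified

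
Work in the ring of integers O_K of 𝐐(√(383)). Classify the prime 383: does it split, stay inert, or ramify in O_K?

383 is ramified

d = 383 ≡ 3 (mod 4), so O_K = ℤ[√383] and disc(K) = 4d = 1532.
disc(K) = 1532 = 383·4, so p = 383 is ramified.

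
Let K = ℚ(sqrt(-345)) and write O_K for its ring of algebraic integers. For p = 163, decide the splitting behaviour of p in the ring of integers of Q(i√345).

-345 mod 4 = 3, hence disc K = 4·(-345) = -1380 and O_K = ℤ[√-345].
Since gcd(163, -1380) = 1 the prime 163 does not ramify.
Compute (-345/163) via Euler: 144^((163-1)/2) mod 163 = 1, so (-345/163) = 1.
d is a quadratic residue mod p, hence 163 splits in O_K.

split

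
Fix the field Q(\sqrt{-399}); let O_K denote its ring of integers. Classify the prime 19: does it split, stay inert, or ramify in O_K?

-399 mod 4 = 1, hence disc K = -399 and O_K = ℤ[(1+√-399)/2].
19 divides disc(K) = -399, so 19 ramifies.

ramifies in O_K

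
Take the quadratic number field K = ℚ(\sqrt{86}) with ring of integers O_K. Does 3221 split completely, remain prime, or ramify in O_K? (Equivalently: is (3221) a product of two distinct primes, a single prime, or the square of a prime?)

p splits

d = 86 ≡ 2 (mod 4), so O_K = ℤ[√86] and disc(K) = 4d = 344.
3221 ∤ 344, so 3221 is unramified.
Legendre symbol by Euler's criterion: (86/3221) ≡ 86^1610 ≡ 1 (mod 3221), i.e. (86/3221) = 1.
(86/3221) = 1, so 3221 splits.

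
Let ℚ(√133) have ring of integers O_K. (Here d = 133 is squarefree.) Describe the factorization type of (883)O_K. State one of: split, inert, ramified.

split — (883) = 𝔭₁𝔭₂ with 𝔭₁ ≠ 𝔭₂

Since 133 ≡ 1 mod 4, the ring of integers is ℤ[(1+√133)/2] with discriminant 133.
disc(K) = 133 is not divisible by 883; 883 is unramified.
Euler's criterion: 133^441 mod 883 = 1. Thus (133|883) = 1.
d is a quadratic residue mod p, hence 883 splits in O_K.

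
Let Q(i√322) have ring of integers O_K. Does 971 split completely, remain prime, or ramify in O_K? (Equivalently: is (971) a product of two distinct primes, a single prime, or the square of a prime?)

-322 mod 4 = 2, hence disc K = 4·(-322) = -1288 and O_K = ℤ[√-322].
Since gcd(971, -1288) = 1 the prime 971 does not ramify.
Legendre symbol by Euler's criterion: (-322/971) ≡ (-322)^485 ≡ 1 (mod 971), i.e. (-322/971) = 1.
Legendre symbol 1 ⇒ 971 is split.

p splits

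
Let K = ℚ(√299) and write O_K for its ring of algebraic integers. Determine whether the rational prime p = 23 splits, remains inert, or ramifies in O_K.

Since 299 ≢ 1 mod 4, the ring of integers is ℤ[√299] with discriminant 4·299 = 1196.
23 divides disc(K) = 1196, so 23 ramifies.

ramified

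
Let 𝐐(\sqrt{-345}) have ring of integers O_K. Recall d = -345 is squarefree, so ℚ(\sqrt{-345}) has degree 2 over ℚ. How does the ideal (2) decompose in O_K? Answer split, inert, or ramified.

2 is ramified

d = -345 ≡ 3 (mod 4), so O_K = ℤ[√-345] and disc(K) = 4d = -1380.
disc(K) = -1380 = 2·(-690), so p = 2 is ramified.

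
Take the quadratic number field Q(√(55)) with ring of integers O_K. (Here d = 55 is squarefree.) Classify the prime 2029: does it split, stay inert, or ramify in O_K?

d = 55 ≡ 3 (mod 4), so O_K = ℤ[√55] and disc(K) = 4d = 220.
disc(K) = 220 is not divisible by 2029; 2029 is unramified.
Compute (55/2029) via Euler: 55^((2029-1)/2) mod 2029 = 1, so (55/2029) = 1.
Legendre symbol 1 ⇒ 2029 is split.

2029 splits in O_K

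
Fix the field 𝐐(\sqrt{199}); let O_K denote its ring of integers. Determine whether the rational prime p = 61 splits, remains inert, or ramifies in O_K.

split

d = 199 ≡ 3 (mod 4), so O_K = ℤ[√199] and disc(K) = 4d = 796.
Since gcd(61, 796) = 1 the prime 61 does not ramify.
Compute (199/61) via Euler: 16^((61-1)/2) mod 61 = 1, so (199/61) = 1.
Legendre symbol 1 ⇒ 61 is split.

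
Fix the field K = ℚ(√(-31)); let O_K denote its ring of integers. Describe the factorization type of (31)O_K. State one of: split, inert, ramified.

-31 mod 4 = 1, hence disc K = -31 and O_K = ℤ[(1+√-31)/2].
31 divides disc(K) = -31, so 31 ramifies.

ramified — (31) = 𝔭²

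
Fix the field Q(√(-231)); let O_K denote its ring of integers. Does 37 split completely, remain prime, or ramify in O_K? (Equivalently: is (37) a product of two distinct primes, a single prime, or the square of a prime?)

37 splits in O_K

Since -231 ≡ 1 mod 4, the ring of integers is ℤ[(1+√-231)/2] with discriminant -231.
37 ∤ -231, so 37 is unramified.
Euler's criterion: (-231)^18 mod 37 = 1. Thus (-231|37) = 1.
d is a quadratic residue mod p, hence 37 splits in O_K.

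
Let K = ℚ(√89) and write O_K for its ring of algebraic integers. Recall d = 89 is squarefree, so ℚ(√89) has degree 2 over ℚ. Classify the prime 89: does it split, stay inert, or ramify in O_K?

89 mod 4 = 1, hence disc K = 89 and O_K = ℤ[(1+√89)/2].
disc(K) = 89 = 89·1, so p = 89 is ramified.

p ramifies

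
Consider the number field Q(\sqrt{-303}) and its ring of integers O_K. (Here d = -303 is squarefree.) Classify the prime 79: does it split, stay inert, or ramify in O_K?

splits completely

-303 mod 4 = 1, hence disc K = -303 and O_K = ℤ[(1+√-303)/2].
79 ∤ -303, so 79 is unramified.
Euler's criterion: (-303)^39 mod 79 = 1. Thus (-303|79) = 1.
Legendre symbol 1 ⇒ 79 is split.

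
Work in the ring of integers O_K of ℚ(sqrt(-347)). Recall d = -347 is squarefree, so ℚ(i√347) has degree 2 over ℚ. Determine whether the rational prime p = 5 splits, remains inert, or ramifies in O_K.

5 remains inert

Since -347 ≡ 1 mod 4, the ring of integers is ℤ[(1+√-347)/2] with discriminant -347.
disc(K) = -347 is not divisible by 5; 5 is unramified.
Compute (-347/5) via Euler: 3^((5-1)/2) mod 5 = 4, so (-347/5) = -1.
Legendre symbol -1 ⇒ 5 is inert.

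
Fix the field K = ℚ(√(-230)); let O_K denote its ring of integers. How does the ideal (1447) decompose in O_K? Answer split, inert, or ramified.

Since -230 ≢ 1 mod 4, the ring of integers is ℤ[√-230] with discriminant 4·(-230) = -920.
Since gcd(1447, -920) = 1 the prime 1447 does not ramify.
Euler's criterion: (-230)^723 mod 1447 = 1. Thus (-230|1447) = 1.
Legendre symbol 1 ⇒ 1447 is split.

p splits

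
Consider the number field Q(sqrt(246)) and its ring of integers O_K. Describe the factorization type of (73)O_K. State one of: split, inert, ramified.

splits completely

246 mod 4 = 2, hence disc K = 4·246 = 984 and O_K = ℤ[√246].
73 ∤ 984, so 73 is unramified.
(246/73) = 27^36 mod 73 = 1, giving Legendre symbol 1.
d is a quadratic residue mod p, hence 73 splits in O_K.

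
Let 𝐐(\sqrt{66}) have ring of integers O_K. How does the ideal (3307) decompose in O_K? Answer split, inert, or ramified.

66 mod 4 = 2, hence disc K = 4·66 = 264 and O_K = ℤ[√66].
3307 ∤ 264, so 3307 is unramified.
Compute (66/3307) via Euler: 66^((3307-1)/2) mod 3307 = 1, so (66/3307) = 1.
Legendre symbol 1 ⇒ 3307 is split.

split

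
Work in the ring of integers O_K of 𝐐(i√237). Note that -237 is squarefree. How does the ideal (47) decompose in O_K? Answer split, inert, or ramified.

-237 mod 4 = 3, hence disc K = 4·(-237) = -948 and O_K = ℤ[√-237].
disc(K) = -948 is not divisible by 47; 47 is unramified.
Euler's criterion: (-237)^23 mod 47 = 46. Thus (-237|47) = -1.
d is a non-residue mod p, hence 47 remains inert in O_K.

inert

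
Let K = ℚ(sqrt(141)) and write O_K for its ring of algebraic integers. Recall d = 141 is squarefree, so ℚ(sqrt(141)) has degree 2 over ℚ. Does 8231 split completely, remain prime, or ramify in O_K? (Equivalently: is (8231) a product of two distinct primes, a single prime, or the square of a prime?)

inert

d = 141 ≡ 1 (mod 4), so O_K = ℤ[(1+√141)/2] and disc(K) = d = 141.
disc(K) = 141 is not divisible by 8231; 8231 is unramified.
(141/8231) = 141^4115 mod 8231 = 8230, giving Legendre symbol -1.
(141/8231) = -1, so 8231 is inert.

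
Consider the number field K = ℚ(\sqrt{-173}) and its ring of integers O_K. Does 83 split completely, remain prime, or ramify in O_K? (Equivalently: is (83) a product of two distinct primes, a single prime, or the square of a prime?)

inert

d = -173 ≡ 3 (mod 4), so O_K = ℤ[√-173] and disc(K) = 4d = -692.
Since gcd(83, -692) = 1 the prime 83 does not ramify.
Compute (-173/83) via Euler: 76^((83-1)/2) mod 83 = 82, so (-173/83) = -1.
Legendre symbol -1 ⇒ 83 is inert.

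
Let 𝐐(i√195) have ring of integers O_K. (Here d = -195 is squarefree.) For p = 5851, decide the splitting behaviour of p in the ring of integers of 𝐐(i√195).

Since -195 ≡ 1 mod 4, the ring of integers is ℤ[(1+√-195)/2] with discriminant -195.
5851 ∤ -195, so 5851 is unramified.
(-195/5851) = 5656^2925 mod 5851 = 1, giving Legendre symbol 1.
d is a quadratic residue mod p, hence 5851 splits in O_K.

split — (5851) = 𝔭₁𝔭₂ with 𝔭₁ ≠ 𝔭₂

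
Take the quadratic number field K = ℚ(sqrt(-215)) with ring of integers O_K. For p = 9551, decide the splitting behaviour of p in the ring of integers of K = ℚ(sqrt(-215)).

inert

Since -215 ≡ 1 mod 4, the ring of integers is ℤ[(1+√-215)/2] with discriminant -215.
disc(K) = -215 is not divisible by 9551; 9551 is unramified.
Legendre symbol by Euler's criterion: (-215/9551) ≡ (-215)^4775 ≡ 9550 (mod 9551), i.e. (-215/9551) = -1.
Legendre symbol -1 ⇒ 9551 is inert.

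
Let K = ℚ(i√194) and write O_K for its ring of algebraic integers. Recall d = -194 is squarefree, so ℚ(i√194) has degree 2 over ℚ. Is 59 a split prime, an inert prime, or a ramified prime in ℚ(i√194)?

59 remains inert

-194 mod 4 = 2, hence disc K = 4·(-194) = -776 and O_K = ℤ[√-194].
59 ∤ -776, so 59 is unramified.
Compute (-194/59) via Euler: 42^((59-1)/2) mod 59 = 58, so (-194/59) = -1.
(-194/59) = -1, so 59 is inert.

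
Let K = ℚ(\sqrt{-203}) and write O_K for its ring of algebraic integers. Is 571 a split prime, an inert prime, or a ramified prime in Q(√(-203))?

571 splits in O_K

-203 mod 4 = 1, hence disc K = -203 and O_K = ℤ[(1+√-203)/2].
Since gcd(571, -203) = 1 the prime 571 does not ramify.
Legendre symbol by Euler's criterion: (-203/571) ≡ (-203)^285 ≡ 1 (mod 571), i.e. (-203/571) = 1.
d is a quadratic residue mod p, hence 571 splits in O_K.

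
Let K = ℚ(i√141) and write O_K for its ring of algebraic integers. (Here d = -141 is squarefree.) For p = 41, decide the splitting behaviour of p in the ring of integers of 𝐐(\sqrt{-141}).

d = -141 ≡ 3 (mod 4), so O_K = ℤ[√-141] and disc(K) = 4d = -564.
Since gcd(41, -564) = 1 the prime 41 does not ramify.
Euler's criterion: (-141)^20 mod 41 = 1. Thus (-141|41) = 1.
d is a quadratic residue mod p, hence 41 splits in O_K.

41 splits in O_K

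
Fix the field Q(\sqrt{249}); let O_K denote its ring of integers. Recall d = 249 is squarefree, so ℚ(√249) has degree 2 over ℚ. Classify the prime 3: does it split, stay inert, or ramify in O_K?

ramified — (3) = 𝔭²

d = 249 ≡ 1 (mod 4), so O_K = ℤ[(1+√249)/2] and disc(K) = d = 249.
disc(K) = 249 = 3·83, so p = 3 is ramified.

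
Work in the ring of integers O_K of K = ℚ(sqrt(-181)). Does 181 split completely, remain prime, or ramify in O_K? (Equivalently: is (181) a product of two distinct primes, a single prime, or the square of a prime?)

181 is ramified

d = -181 ≡ 3 (mod 4), so O_K = ℤ[√-181] and disc(K) = 4d = -724.
181 divides disc(K) = -724, so 181 ramifies.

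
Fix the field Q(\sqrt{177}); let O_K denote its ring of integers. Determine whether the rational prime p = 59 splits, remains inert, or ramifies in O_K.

ramified

d = 177 ≡ 1 (mod 4), so O_K = ℤ[(1+√177)/2] and disc(K) = d = 177.
59 divides disc(K) = 177, so 59 ramifies.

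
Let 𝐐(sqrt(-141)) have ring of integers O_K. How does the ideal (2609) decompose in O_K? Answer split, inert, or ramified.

remains prime (inert)

Since -141 ≢ 1 mod 4, the ring of integers is ℤ[√-141] with discriminant 4·(-141) = -564.
2609 ∤ -564, so 2609 is unramified.
Compute (-141/2609) via Euler: 2468^((2609-1)/2) mod 2609 = 2608, so (-141/2609) = -1.
Legendre symbol -1 ⇒ 2609 is inert.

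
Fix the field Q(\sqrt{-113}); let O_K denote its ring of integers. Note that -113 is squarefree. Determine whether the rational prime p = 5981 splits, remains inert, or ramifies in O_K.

p splits

Since -113 ≢ 1 mod 4, the ring of integers is ℤ[√-113] with discriminant 4·(-113) = -452.
5981 ∤ -452, so 5981 is unramified.
(-113/5981) = 5868^2990 mod 5981 = 1, giving Legendre symbol 1.
d is a quadratic residue mod p, hence 5981 splits in O_K.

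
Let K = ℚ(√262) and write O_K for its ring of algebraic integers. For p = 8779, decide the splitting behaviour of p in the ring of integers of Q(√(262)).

inert — (8779) stays prime in O_K

262 mod 4 = 2, hence disc K = 4·262 = 1048 and O_K = ℤ[√262].
disc(K) = 1048 is not divisible by 8779; 8779 is unramified.
Euler's criterion: 262^4389 mod 8779 = 8778. Thus (262|8779) = -1.
Legendre symbol -1 ⇒ 8779 is inert.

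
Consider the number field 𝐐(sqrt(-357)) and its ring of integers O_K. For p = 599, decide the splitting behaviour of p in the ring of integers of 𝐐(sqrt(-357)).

Since -357 ≢ 1 mod 4, the ring of integers is ℤ[√-357] with discriminant 4·(-357) = -1428.
Since gcd(599, -1428) = 1 the prime 599 does not ramify.
Legendre symbol by Euler's criterion: (-357/599) ≡ (-357)^299 ≡ 1 (mod 599), i.e. (-357/599) = 1.
d is a quadratic residue mod p, hence 599 splits in O_K.

splits completely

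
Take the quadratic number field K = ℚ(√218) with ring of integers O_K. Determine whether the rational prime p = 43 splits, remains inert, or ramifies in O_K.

Since 218 ≢ 1 mod 4, the ring of integers is ℤ[√218] with discriminant 4·218 = 872.
disc(K) = 872 is not divisible by 43; 43 is unramified.
(218/43) = 3^21 mod 43 = 42, giving Legendre symbol -1.
d is a non-residue mod p, hence 43 remains inert in O_K.

43 remains inert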